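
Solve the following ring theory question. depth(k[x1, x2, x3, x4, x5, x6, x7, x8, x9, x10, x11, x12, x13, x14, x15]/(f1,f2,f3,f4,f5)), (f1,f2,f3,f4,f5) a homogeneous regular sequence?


depth(R)=15
depth(R/I)=15-5=10


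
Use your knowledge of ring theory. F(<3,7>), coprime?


gcd(3,7)=1 => F=ab-a-b=3*7-3-7=21-10=11


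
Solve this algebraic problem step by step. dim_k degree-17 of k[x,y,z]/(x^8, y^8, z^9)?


Need i<8, j<8, k<9 with i+j+k=17.
For each i, j ranges over max(0,17-i-8)..min(7,17-i):
  i=0: j in [9,7] -> 0
  i=1: j in [8,7] -> 0
  i=2: j in [7,7] -> 1
  i=3: j in [6,7] -> 2
  i=4: j in [5,7] -> 3
  i=5: j in [4,7] -> 4
  i=6: j in [3,7] -> 5
  i=7: j in [2,7] -> 6
H(17) = 0+0+1+2+3+4+5+6 = 21


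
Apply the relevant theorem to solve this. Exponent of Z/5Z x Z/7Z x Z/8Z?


Exponent = lcm of the cyclic orders; pairwise coprime => product.
5^1*7^1*2^3=5*7*8=280


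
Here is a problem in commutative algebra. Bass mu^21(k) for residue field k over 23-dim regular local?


C(n,i)=C(23,21)=253


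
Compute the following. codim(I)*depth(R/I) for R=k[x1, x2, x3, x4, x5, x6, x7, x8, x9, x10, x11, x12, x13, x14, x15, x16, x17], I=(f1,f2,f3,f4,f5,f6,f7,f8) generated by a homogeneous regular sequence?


codim=8, depth=dim(R/I)=17-8=9
Product=8*9=72


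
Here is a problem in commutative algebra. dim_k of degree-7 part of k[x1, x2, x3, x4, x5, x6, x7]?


C(d+n-1,n-1)=C(13,6)=1716


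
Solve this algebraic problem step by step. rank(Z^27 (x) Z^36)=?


rank(M(x)N) = rank(M)*rank(N)
27*36 = 972


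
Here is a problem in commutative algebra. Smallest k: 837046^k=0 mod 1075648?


837046^k mod 1075648:
k=1: 837046
k=2: 92708
k=3: 386904
k=4: 345744
k=5: 537824
k=6: 0
First zero at k = 6


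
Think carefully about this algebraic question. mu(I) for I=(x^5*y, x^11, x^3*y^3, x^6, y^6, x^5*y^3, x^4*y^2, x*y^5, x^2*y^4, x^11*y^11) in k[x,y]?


Remove redundant (divisible by others).
x^5*y^3 redundant.
x^11 redundant.
x^11*y^11 redundant.
Min: x^6, x^5*y, x^4*y^2, x^3*y^3, x^2*y^4, x*y^5, y^6
Count=7


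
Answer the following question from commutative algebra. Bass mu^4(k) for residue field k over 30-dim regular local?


C(n,i)=C(30,4)=27405


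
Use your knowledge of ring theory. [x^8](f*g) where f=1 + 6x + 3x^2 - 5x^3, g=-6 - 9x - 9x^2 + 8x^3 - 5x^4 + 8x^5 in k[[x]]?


[x^8] = sum a_i*b_j, i+j=8
  -5*8=-40
Sum=-40


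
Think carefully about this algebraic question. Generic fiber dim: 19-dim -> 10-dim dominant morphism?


dim(fiber)=dim(X)-dim(Y)=19-10=9


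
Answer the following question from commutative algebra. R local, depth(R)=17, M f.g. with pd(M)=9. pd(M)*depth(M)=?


pd+depth=17
depth=17-9=8
pd*depth=9*8=72


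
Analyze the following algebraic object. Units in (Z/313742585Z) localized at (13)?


Local ring = Z/62748517Z.
phi(62748517) = 13^6*(13-1) = 57921708


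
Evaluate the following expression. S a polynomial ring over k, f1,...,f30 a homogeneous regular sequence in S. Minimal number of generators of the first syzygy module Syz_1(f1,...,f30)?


Regular sequence => Koszul complex is the minimal free resolution.
Syz_1 minimally generated by Koszul relations f_i*e_j - f_j*e_i (i<j): mu(Syz_1) = beta_2 = C(m,2) = m(m-1)/2
m=30
30*29/2 = 435


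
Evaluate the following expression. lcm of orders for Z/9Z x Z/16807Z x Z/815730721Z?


Exponent = lcm of the cyclic orders; pairwise coprime => product.
3^2*7^5*13^8=9*16807*815730721=123389876050623


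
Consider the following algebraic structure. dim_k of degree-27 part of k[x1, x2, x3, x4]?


C(d+n-1,n-1)=C(30,3)=4060


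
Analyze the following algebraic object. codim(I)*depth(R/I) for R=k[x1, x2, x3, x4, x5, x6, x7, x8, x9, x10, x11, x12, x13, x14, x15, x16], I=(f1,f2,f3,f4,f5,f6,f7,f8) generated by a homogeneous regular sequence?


codim=8, depth=dim(R/I)=16-8=8
Product=8*8=64


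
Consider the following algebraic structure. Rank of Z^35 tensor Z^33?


rank(M(x)N) = rank(M)*rank(N)
35*33 = 1155


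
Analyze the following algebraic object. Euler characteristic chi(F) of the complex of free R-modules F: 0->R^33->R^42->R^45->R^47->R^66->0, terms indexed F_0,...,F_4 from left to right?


chi = sum (-1)^i * rank:
(-1)^0*33=33
(-1)^1*42=-42
(-1)^2*45=45
(-1)^3*47=-47
(-1)^4*66=66
chi=55


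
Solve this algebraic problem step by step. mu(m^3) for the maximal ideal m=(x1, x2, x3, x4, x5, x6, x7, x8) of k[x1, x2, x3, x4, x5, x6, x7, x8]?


Graded Nakayama: mu(m^d) = dim_k (m^d/m^(d+1)) = #degree-3 monomials in 8 vars
C(n+d-1,d)=C(10,3)=120


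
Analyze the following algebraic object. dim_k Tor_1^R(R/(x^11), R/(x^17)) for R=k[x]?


Tor_1(R/I,R/J)=(I cap J)/IJ=(x^17)/(x^28)
dim=28-17=min(11,17)=11


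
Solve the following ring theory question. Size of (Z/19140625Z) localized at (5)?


5-primary part: 19140625=5^8*49
Size=5^8=390625


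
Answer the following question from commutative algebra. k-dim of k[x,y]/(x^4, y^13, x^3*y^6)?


k[x,y]/I, I = (x^4, y^13, x^3*y^6)
Rect: 4x13=52. Corner: (4-3)x(13-6)=7.
dim = 52-7 = 45


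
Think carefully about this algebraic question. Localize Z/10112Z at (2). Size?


2-primary part: 10112=2^7*79
Size=2^7=128


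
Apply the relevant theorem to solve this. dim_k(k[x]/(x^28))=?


Basis: 1,x,...,x^27
dim=28


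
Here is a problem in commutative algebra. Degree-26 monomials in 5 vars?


C(d+n-1,n-1)=C(30,4)=27405


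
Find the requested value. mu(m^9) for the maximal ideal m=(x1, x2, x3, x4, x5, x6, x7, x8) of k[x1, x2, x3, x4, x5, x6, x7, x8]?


Graded Nakayama: mu(m^d) = dim_k (m^d/m^(d+1)) = #degree-9 monomials in 8 vars
C(n+d-1,d)=C(16,9)=11440


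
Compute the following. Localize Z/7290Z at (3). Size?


3-primary part: 7290=3^6*10
Size=3^6=729


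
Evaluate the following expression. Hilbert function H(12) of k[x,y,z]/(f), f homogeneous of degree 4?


C(14,2)-C(10,2)=91-45=46


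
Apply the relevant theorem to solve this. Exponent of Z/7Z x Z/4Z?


Exponent = lcm of the cyclic orders; pairwise coprime => product.
7^1*2^2=7*4=28


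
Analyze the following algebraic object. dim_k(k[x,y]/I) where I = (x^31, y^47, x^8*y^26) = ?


k[x,y]/I, I = (x^31, y^47, x^8*y^26)
Rect: 31x47=1457. Corner: (31-8)x(47-26)=483.
dim = 1457-483 = 974


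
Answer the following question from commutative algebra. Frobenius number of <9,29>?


gcd(9,29)=1 => F=ab-a-b=9*29-9-29=261-38=223


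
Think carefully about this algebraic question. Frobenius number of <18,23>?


gcd(18,23)=1 => F=ab-a-b=18*23-18-23=414-41=373


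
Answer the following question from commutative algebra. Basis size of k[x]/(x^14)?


Basis: 1,x,...,x^13
dim=14


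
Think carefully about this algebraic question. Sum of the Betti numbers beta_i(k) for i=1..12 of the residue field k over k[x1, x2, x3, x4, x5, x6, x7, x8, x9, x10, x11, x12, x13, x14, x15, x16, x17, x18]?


Koszul resolution: beta_i(k)=C(n,i), n=18
C(18,1)=18, C(18,2)=153, C(18,3)=816, C(18,4)=3060, C(18,5)=8568, C(18,6)=18564, C(18,7)=31824, C(18,8)=43758, C(18,9)=48620, C(18,10)=43758, C(18,11)=31824, C(18,12)=18564
Sum=249527


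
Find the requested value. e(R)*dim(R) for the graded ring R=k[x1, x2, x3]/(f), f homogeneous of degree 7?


e(R)=deg(f)=7, dim(R)=3-1=2
e*dim=7*2=14


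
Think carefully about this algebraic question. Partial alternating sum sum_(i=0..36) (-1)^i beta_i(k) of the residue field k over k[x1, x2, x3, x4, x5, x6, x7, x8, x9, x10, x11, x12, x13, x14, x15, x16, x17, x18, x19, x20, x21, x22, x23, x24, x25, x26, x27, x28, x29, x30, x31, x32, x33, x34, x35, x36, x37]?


Koszul resolution: beta_i(k)=C(n,i), n=37
sum_(i=0..p) (-1)^i C(n,i) = (-1)^p C(n-1,p)
(-1)^36*C(36,36) = (-1)^36*1 = 1


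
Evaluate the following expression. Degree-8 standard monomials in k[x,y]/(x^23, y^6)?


k[x,y], I = (x^23, y^6), d = 8
Need i < 23 and d-i < 6.
Range: 3 <= i <= 8.
H(8) = 6


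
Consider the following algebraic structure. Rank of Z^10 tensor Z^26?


rank(M(x)N) = rank(M)*rank(N)
10*26 = 260


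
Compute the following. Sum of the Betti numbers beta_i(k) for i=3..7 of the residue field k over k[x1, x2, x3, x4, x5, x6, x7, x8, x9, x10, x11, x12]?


Koszul resolution: beta_i(k)=C(n,i), n=12
C(12,3)=220, C(12,4)=495, C(12,5)=792, C(12,6)=924, C(12,7)=792
Sum=3223


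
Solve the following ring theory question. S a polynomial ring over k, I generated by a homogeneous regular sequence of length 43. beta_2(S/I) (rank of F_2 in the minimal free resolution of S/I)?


Regular sequence => Koszul complex is the minimal free resolution.
Syz_1 minimally generated by Koszul relations f_i*e_j - f_j*e_i (i<j): mu(Syz_1) = beta_2 = C(m,2) = m(m-1)/2
m=43
43*42/2 = 903


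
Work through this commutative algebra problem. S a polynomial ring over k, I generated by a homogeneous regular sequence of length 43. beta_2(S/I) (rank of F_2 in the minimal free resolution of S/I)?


Regular sequence => Koszul complex is the minimal free resolution.
Syz_1 minimally generated by Koszul relations f_i*e_j - f_j*e_i (i<j): mu(Syz_1) = beta_2 = C(m,2) = m(m-1)/2
m=43
43*42/2 = 903


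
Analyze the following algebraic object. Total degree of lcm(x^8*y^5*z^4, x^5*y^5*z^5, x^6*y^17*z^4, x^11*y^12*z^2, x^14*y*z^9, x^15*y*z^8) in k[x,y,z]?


lcm = componentwise max:
x: max(8,5,6,11,14,15)=15
y: max(5,5,17,12,1,1)=17
z: max(4,5,4,2,9,8)=9
Total=15+17+9=41


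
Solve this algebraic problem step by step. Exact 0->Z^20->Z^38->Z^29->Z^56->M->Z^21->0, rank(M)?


Alt sum=0:
(-1)^0*20 + (-1)^1*38 + (-1)^2*29 + (-1)^3*56 + (-1)^4*? + (-1)^5*21=0
rank(M)=66


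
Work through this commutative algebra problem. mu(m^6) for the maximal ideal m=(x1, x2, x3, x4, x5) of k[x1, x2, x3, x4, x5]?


Graded Nakayama: mu(m^d) = dim_k (m^d/m^(d+1)) = #degree-6 monomials in 5 vars
C(n+d-1,d)=C(10,6)=210


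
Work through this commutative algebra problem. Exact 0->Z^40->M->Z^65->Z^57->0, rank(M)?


Alt sum=0:
(-1)^0*40 + (-1)^1*? + (-1)^2*65 + (-1)^3*57=0
rank(M)=48


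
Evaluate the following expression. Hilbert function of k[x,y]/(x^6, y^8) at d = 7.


k[x,y], I = (x^6, y^8), d = 7
Need i < 6 and d-i < 8.
Range: 0 <= i <= 5.
H(7) = 6


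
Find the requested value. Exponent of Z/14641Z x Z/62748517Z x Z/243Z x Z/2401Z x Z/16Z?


Exponent = lcm of the cyclic orders; pairwise coprime => product.
11^4*13^7*3^5*7^4*2^4=14641*62748517*243*2401*16=8576155029792285936


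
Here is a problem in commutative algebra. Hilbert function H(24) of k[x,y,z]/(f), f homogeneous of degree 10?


C(26,2)-C(16,2)=325-120=205


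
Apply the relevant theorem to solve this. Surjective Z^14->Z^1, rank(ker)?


rank(ker) = 14-1 = 13


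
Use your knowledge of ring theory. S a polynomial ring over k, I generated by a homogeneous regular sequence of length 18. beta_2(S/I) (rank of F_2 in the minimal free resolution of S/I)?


Regular sequence => Koszul complex is the minimal free resolution.
Syz_1 minimally generated by Koszul relations f_i*e_j - f_j*e_i (i<j): mu(Syz_1) = beta_2 = C(m,2) = m(m-1)/2
m=18
18*17/2 = 153


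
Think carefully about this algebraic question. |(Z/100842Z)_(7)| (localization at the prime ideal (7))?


7-primary part: 100842=7^5*6
Size=7^5=16807


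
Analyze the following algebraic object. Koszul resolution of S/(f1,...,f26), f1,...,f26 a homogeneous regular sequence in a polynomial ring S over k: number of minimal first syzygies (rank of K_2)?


Regular sequence => Koszul complex is the minimal free resolution.
Syz_1 minimally generated by Koszul relations f_i*e_j - f_j*e_i (i<j): mu(Syz_1) = beta_2 = C(m,2) = m(m-1)/2
m=26
26*25/2 = 325


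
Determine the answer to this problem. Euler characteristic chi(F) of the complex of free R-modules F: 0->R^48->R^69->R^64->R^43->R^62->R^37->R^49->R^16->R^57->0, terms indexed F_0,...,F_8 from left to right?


chi = sum (-1)^i * rank:
(-1)^0*48=48
(-1)^1*69=-69
(-1)^2*64=64
(-1)^3*43=-43
(-1)^4*62=62
(-1)^5*37=-37
(-1)^6*49=49
(-1)^7*16=-16
(-1)^8*57=57
chi=115


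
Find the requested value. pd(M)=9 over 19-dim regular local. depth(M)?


pd+depth=depth(R)=19
depth=19-9=10


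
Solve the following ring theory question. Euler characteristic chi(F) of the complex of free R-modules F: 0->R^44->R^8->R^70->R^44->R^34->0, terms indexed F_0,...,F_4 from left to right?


chi = sum (-1)^i * rank:
(-1)^0*44=44
(-1)^1*8=-8
(-1)^2*70=70
(-1)^3*44=-44
(-1)^4*34=34
chi=96


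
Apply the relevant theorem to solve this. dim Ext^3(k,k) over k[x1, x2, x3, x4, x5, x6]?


C(n,i)=C(6,3)=20


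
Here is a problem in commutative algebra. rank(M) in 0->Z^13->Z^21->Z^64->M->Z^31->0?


Alt sum=0:
(-1)^0*13 + (-1)^1*21 + (-1)^2*64 + (-1)^3*? + (-1)^4*31=0
rank(M)=87


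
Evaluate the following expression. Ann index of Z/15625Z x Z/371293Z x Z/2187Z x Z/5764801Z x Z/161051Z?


Exponent = lcm of the cyclic orders; pairwise coprime => product.
5^6*13^5*3^7*7^8*11^5=15625*371293*2187*5764801*161051=11779675217424397736578125


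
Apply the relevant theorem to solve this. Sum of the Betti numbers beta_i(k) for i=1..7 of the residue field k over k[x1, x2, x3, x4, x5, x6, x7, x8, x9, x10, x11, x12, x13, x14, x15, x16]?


Koszul resolution: beta_i(k)=C(n,i), n=16
C(16,1)=16, C(16,2)=120, C(16,3)=560, C(16,4)=1820, C(16,5)=4368, C(16,6)=8008, C(16,7)=11440
Sum=26332


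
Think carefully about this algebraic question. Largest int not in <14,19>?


gcd(14,19)=1 => F=ab-a-b=14*19-14-19=266-33=233


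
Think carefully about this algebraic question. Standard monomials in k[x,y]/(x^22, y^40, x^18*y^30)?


k[x,y]/I, I = (x^22, y^40, x^18*y^30)
Rect: 22x40=880. Corner: (22-18)x(40-30)=40.
dim = 880-40 = 840


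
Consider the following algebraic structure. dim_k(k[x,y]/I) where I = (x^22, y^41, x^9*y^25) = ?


k[x,y]/I, I = (x^22, y^41, x^9*y^25)
Rect: 22x41=902. Corner: (22-9)x(41-25)=208.
dim = 902-208 = 694


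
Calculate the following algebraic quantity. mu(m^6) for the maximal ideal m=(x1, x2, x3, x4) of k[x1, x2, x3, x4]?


Graded Nakayama: mu(m^d) = dim_k (m^d/m^(d+1)) = #degree-6 monomials in 4 vars
C(n+d-1,d)=C(9,6)=84


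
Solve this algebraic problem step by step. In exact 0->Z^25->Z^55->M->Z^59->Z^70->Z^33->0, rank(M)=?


Alt sum=0:
(-1)^0*25 + (-1)^1*55 + (-1)^2*? + (-1)^3*59 + (-1)^4*70 + (-1)^5*33=0
rank(M)=52


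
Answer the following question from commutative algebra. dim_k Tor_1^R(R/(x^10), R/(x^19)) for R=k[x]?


Tor_1(R/I,R/J)=(I cap J)/IJ=(x^19)/(x^29)
dim=29-19=min(10,19)=10


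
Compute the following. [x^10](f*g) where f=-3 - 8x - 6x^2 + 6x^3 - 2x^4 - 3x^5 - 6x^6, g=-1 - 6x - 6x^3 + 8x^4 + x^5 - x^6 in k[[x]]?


[x^10] = sum a_i*b_j, i+j=10
  -2*-1=2
  -3*1=-3
  -6*8=-48
Sum=-49


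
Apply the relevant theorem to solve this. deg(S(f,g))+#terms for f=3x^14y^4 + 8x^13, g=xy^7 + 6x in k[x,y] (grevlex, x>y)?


LT(f)=3x^14y^4, LT(g)=xy^7
lcm(LM)=x^14y^7
S(f,g) (scaled by 3 to clear denominators) = y^3*f - 3x^13*g = 8x^13y^3 - 18x^14
2 terms, deg 16.
16+2=18


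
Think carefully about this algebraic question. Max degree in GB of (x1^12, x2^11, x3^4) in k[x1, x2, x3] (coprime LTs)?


Pure powers, coprime LTs => already GB.
Degrees: 12, 11, 4
Max=12


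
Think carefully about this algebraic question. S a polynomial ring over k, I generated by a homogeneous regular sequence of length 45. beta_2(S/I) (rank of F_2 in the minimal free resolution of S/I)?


Regular sequence => Koszul complex is the minimal free resolution.
Syz_1 minimally generated by Koszul relations f_i*e_j - f_j*e_i (i<j): mu(Syz_1) = beta_2 = C(m,2) = m(m-1)/2
m=45
45*44/2 = 990


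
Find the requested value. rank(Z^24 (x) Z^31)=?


rank(M(x)N) = rank(M)*rank(N)
24*31 = 744


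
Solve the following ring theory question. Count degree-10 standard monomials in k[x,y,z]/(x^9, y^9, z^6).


Need i<9, j<9, k<6 with i+j+k=10.
For each i, j ranges over max(0,10-i-5)..min(8,10-i):
  i=0: j in [5,8] -> 4
  i=1: j in [4,8] -> 5
  i=2: j in [3,8] -> 6
  i=3: j in [2,7] -> 6
  i=4: j in [1,6] -> 6
  i=5: j in [0,5] -> 6
  i=6: j in [0,4] -> 5
  i=7: j in [0,3] -> 4
  i=8: j in [0,2] -> 3
H(10) = 4+5+6+6+6+6+5+4+3 = 45


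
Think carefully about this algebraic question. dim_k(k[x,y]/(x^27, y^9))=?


Basis: x^i*y^j, i<27, j<9
27*9=243


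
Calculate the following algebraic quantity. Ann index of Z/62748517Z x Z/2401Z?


Exponent = lcm of the cyclic orders; pairwise coprime => product.
13^7*7^4=62748517*2401=150659189317


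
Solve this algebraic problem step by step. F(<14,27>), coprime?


gcd(14,27)=1 => F=ab-a-b=14*27-14-27=378-41=337


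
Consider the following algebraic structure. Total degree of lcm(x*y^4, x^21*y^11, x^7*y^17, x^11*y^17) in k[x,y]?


lcm = componentwise max:
x: max(1,21,7,11)=21
y: max(4,11,17,17)=17
Total=21+17=38


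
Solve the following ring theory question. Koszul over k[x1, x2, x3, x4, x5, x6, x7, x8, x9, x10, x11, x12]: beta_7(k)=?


C(n,i)=C(12,7)=792


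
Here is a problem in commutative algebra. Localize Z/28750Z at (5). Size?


5-primary part: 28750=5^4*46
Size=5^4=625


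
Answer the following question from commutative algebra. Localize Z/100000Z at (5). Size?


5-primary part: 100000=5^5*32
Size=5^5=3125


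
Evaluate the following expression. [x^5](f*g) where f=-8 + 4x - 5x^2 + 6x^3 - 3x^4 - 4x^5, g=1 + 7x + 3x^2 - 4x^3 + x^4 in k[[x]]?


[x^5] = sum a_i*b_j, i+j=5
  4*1=4
  -5*-4=20
  6*3=18
  -3*7=-21
  -4*1=-4
Sum=17


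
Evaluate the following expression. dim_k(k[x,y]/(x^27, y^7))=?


Basis: x^i*y^j, i<27, j<7
27*7=189


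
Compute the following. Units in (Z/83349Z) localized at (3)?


Local ring = Z/243Z.
phi(243) = 3^4*(3-1) = 162


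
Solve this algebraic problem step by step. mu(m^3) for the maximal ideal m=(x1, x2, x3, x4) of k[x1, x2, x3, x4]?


Graded Nakayama: mu(m^d) = dim_k (m^d/m^(d+1)) = #degree-3 monomials in 4 vars
C(n+d-1,d)=C(6,3)=20


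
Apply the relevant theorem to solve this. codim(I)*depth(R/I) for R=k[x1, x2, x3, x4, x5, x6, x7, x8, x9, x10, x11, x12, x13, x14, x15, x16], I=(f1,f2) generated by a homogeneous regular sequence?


codim=2, depth=dim(R/I)=16-2=14
Product=2*14=28


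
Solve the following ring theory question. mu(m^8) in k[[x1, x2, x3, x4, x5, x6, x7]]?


C(n+d-1,d)=C(14,8)=3003


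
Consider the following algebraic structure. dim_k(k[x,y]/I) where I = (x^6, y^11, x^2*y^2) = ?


k[x,y]/I, I = (x^6, y^11, x^2*y^2)
Rect: 6x11=66. Corner: (6-2)x(11-2)=36.
dim = 66-36 = 30


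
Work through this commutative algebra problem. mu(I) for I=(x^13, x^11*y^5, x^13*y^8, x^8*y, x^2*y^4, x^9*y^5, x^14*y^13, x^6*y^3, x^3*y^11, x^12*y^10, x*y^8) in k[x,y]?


Remove redundant (divisible by others).
x^9*y^5 redundant.
x^11*y^5 redundant.
x^14*y^13 redundant.
x^3*y^11 redundant.
x^12*y^10 redundant.
x^13*y^8 redundant.
Min: x^13, x^8*y, x^6*y^3, x^2*y^4, x*y^8
Count=5


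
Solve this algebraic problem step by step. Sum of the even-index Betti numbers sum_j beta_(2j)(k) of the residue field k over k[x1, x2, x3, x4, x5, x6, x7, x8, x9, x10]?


Koszul resolution: beta_i(k)=C(n,i), n=10
sum_even C(10,i) = 2^(n-1) = 2^9 = 512


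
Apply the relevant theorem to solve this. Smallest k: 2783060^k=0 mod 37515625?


2783060^k mod 37515625:
k=1: 2783060
k=2: 22057350
k=3: 36272250
k=4: 16506875
k=5: 15006250
k=6: 0
First zero at k = 6


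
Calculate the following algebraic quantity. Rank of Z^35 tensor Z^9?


rank(M(x)N) = rank(M)*rank(N)
35*9 = 315


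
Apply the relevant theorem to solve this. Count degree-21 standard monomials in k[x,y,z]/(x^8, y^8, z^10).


Need i<8, j<8, k<10 with i+j+k=21.
For each i, j ranges over max(0,21-i-9)..min(7,21-i):
  i=0: j in [12,7] -> 0
  i=1: j in [11,7] -> 0
  i=2: j in [10,7] -> 0
  i=3: j in [9,7] -> 0
  i=4: j in [8,7] -> 0
  i=5: j in [7,7] -> 1
  i=6: j in [6,7] -> 2
  i=7: j in [5,7] -> 3
H(21) = 0+0+0+0+0+1+2+3 = 6


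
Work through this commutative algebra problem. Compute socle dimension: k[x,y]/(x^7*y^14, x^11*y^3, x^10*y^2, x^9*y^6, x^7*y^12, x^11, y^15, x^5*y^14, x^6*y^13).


Socle = ann(m) = span of standard monomials u with x*u, y*u in I (staircase corners).
Redundant generators: x^7*y^14, x^11*y^3
Minimal generators: x^11, x^10*y^2, x^9*y^6, x^7*y^12, x^6*y^13, x^5*y^14, y^15
Corners: x^4y^14, x^5y^13, x^6y^12, x^8y^11, x^9y^5, x^10y
Socle dim=6


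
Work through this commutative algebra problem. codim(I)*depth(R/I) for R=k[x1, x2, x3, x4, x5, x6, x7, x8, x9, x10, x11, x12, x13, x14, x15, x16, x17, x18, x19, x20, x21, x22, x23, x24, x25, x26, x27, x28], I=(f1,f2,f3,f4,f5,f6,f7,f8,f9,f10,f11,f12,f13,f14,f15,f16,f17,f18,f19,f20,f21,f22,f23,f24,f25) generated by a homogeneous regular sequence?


codim=25, depth=dim(R/I)=28-25=3
Product=25*3=75


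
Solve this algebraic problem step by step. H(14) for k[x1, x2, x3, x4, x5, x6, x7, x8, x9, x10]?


C(d+n-1,n-1)=C(23,9)=817190


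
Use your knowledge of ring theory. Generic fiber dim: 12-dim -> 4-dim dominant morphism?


dim(fiber)=dim(X)-dim(Y)=12-4=8


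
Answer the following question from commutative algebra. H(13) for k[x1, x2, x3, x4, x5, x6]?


C(d+n-1,n-1)=C(18,5)=8568


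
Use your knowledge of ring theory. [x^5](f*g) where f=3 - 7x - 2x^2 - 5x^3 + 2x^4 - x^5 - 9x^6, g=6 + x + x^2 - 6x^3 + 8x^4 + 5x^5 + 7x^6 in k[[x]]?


[x^5] = sum a_i*b_j, i+j=5
  3*5=15
  -7*8=-56
  -2*-6=12
  -5*1=-5
  2*1=2
  -1*6=-6
Sum=-38


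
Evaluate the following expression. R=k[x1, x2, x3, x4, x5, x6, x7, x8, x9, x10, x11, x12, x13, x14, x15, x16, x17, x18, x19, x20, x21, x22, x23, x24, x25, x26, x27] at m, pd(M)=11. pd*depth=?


pd+depth=27
depth=27-11=16
pd*depth=11*16=176


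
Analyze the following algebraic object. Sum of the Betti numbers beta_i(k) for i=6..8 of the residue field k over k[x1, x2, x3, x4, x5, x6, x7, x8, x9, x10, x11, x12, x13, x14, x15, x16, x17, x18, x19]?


Koszul resolution: beta_i(k)=C(n,i), n=19
C(19,6)=27132, C(19,7)=50388, C(19,8)=75582
Sum=153102


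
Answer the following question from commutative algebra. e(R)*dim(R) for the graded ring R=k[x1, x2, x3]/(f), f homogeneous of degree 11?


e(R)=deg(f)=11, dim(R)=3-1=2
e*dim=11*2=22


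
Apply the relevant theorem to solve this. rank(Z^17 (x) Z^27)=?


rank(M(x)N) = rank(M)*rank(N)
17*27 = 459


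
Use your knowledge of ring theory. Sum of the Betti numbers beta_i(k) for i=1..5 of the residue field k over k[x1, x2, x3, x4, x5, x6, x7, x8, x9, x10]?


Koszul resolution: beta_i(k)=C(n,i), n=10
C(10,1)=10, C(10,2)=45, C(10,3)=120, C(10,4)=210, C(10,5)=252
Sum=637


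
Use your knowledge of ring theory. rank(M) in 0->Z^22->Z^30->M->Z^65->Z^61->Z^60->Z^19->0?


Alt sum=0:
(-1)^0*22 + (-1)^1*30 + (-1)^2*? + (-1)^3*65 + (-1)^4*61 + (-1)^5*60 + (-1)^6*19=0
rank(M)=53


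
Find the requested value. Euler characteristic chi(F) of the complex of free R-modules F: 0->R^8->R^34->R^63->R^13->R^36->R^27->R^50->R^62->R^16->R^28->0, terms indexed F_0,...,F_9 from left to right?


chi = sum (-1)^i * rank:
(-1)^0*8=8
(-1)^1*34=-34
(-1)^2*63=63
(-1)^3*13=-13
(-1)^4*36=36
(-1)^5*27=-27
(-1)^6*50=50
(-1)^7*62=-62
(-1)^8*16=16
(-1)^9*28=-28
chi=9


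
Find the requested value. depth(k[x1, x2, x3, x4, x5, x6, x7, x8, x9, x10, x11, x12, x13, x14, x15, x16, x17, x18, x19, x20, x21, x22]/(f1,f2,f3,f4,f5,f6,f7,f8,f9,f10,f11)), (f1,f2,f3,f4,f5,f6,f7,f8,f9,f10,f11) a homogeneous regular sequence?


depth(R)=22
depth(R/I)=22-11=11


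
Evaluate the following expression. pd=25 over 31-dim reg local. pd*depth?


pd+depth=31
depth=31-25=6
pd*depth=25*6=150


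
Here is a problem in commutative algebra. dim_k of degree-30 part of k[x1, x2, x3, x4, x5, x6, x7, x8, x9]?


C(d+n-1,n-1)=C(38,8)=48903492


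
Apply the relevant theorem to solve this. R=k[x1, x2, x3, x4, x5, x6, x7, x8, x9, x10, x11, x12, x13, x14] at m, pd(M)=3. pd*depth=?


pd+depth=14
depth=14-3=11
pd*depth=3*11=33


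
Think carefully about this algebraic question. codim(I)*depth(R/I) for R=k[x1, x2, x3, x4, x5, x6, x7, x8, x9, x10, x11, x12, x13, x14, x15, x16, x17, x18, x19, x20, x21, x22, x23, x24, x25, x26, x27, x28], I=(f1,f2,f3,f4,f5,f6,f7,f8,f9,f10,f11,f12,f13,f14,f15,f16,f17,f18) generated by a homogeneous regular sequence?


codim=18, depth=dim(R/I)=28-18=10
Product=18*10=180


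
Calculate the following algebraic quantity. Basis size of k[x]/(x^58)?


Basis: 1,x,...,x^57
dim=58


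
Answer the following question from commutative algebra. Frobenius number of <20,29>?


gcd(20,29)=1 => F=ab-a-b=20*29-20-29=580-49=531


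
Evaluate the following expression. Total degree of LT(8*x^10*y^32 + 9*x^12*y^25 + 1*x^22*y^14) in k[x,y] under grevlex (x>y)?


LT: 8*x^10*y^32
deg_x=10, deg_y=32
Total=10+32=42


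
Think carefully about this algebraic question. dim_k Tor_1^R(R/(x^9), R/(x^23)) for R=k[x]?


Tor_1(R/I,R/J)=(I cap J)/IJ=(x^23)/(x^32)
dim=32-23=min(9,23)=9


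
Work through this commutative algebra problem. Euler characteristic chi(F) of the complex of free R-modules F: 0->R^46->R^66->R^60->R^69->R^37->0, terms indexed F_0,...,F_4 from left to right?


chi = sum (-1)^i * rank:
(-1)^0*46=46
(-1)^1*66=-66
(-1)^2*60=60
(-1)^3*69=-69
(-1)^4*37=37
chi=8


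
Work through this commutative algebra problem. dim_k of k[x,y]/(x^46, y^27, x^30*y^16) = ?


k[x,y]/I, I = (x^46, y^27, x^30*y^16)
Rect: 46x27=1242. Corner: (46-30)x(27-16)=176.
dim = 1242-176 = 1066


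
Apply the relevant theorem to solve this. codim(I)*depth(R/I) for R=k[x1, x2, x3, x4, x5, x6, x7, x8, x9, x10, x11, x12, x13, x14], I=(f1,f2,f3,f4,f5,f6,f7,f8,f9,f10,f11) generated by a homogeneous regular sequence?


codim=11, depth=dim(R/I)=14-11=3
Product=11*3=33


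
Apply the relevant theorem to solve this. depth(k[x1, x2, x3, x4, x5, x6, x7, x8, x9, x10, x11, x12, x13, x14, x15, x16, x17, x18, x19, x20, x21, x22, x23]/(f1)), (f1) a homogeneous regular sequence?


depth(R)=23
depth(R/I)=23-1=22


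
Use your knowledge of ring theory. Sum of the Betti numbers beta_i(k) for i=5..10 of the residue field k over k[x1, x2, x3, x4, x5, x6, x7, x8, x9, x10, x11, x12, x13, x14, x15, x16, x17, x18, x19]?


Koszul resolution: beta_i(k)=C(n,i), n=19
C(19,5)=11628, C(19,6)=27132, C(19,7)=50388, C(19,8)=75582, C(19,9)=92378, C(19,10)=92378
Sum=349486


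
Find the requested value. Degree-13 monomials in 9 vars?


C(d+n-1,n-1)=C(21,8)=203490


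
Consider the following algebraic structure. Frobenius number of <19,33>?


gcd(19,33)=1 => F=ab-a-b=19*33-19-33=627-52=575


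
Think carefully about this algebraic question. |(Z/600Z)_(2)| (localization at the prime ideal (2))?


2-primary part: 600=2^3*75
Size=2^3=8


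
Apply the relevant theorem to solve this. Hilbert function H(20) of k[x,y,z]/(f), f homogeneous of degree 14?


C(22,2)-C(8,2)=231-28=203


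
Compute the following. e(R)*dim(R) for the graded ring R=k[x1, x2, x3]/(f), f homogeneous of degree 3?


e(R)=deg(f)=3, dim(R)=3-1=2
e*dim=3*2=6


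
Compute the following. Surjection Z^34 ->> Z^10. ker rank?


rank(ker) = 34-10 = 24


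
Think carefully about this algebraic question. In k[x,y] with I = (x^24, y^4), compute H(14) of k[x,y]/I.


k[x,y], I = (x^24, y^4), d = 14
Need i < 24 and d-i < 4.
Range: 11 <= i <= 14.
H(14) = 4


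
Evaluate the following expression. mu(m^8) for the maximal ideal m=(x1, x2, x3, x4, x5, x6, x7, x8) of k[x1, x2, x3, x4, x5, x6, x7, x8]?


Graded Nakayama: mu(m^d) = dim_k (m^d/m^(d+1)) = #degree-8 monomials in 8 vars
C(n+d-1,d)=C(15,8)=6435


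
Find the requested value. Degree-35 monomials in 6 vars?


C(d+n-1,n-1)=C(40,5)=658008


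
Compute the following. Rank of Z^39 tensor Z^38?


rank(M(x)N) = rank(M)*rank(N)
39*38 = 1482


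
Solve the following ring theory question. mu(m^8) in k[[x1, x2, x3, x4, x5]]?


C(n+d-1,d)=C(12,8)=495


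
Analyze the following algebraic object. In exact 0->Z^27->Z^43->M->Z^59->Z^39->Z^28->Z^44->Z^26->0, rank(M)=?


Alt sum=0:
(-1)^0*27 + (-1)^1*43 + (-1)^2*? + (-1)^3*59 + (-1)^4*39 + (-1)^5*28 + (-1)^6*44 + (-1)^7*26=0
rank(M)=46


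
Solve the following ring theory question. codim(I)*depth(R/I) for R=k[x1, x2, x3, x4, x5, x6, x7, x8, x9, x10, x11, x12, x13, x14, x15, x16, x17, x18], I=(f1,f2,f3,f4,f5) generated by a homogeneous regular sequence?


codim=5, depth=dim(R/I)=18-5=13
Product=5*13=65


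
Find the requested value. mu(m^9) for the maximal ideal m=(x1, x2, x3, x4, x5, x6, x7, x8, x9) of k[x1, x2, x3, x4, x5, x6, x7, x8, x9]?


Graded Nakayama: mu(m^d) = dim_k (m^d/m^(d+1)) = #degree-9 monomials in 9 vars
C(n+d-1,d)=C(17,9)=24310


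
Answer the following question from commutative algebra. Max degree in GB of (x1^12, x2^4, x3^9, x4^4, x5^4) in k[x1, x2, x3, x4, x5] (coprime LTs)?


Pure powers, coprime LTs => already GB.
Degrees: 12, 4, 9, 4, 4
Max=12


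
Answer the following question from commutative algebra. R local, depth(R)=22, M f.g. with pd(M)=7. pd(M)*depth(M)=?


pd+depth=22
depth=22-7=15
pd*depth=7*15=105


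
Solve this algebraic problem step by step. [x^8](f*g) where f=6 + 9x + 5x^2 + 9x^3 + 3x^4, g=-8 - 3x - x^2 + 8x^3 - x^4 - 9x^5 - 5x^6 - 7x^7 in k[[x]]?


[x^8] = sum a_i*b_j, i+j=8
  9*-7=-63
  5*-5=-25
  9*-9=-81
  3*-1=-3
Sum=-172


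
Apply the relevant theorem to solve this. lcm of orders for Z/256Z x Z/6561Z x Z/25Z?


Exponent = lcm of the cyclic orders; pairwise coprime => product.
2^8*3^8*5^2=256*6561*25=41990400


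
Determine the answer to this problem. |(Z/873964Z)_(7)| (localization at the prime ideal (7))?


7-primary part: 873964=7^5*52
Size=7^5=16807


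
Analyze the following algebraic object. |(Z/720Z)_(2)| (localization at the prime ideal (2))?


2-primary part: 720=2^4*45
Size=2^4=16


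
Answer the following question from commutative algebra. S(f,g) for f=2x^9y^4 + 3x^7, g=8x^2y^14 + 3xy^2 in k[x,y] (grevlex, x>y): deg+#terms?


LT(f)=2x^9y^4, LT(g)=8x^2y^14
lcm(LM)=x^9y^14
S(f,g) (scaled by 16 to clear denominators) = 8y^10*f - 2x^7*g = 24x^7y^10 - 6x^8y^2
2 terms, deg 17.
17+2=19


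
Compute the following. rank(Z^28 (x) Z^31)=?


rank(M(x)N) = rank(M)*rank(N)
28*31 = 868


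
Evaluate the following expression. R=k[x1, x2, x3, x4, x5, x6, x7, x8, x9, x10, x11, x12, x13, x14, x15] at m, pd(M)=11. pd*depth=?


pd+depth=15
depth=15-11=4
pd*depth=11*4=44


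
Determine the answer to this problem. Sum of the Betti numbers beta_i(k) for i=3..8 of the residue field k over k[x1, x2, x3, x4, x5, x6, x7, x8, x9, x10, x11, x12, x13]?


Koszul resolution: beta_i(k)=C(n,i), n=13
C(13,3)=286, C(13,4)=715, C(13,5)=1287, C(13,6)=1716, C(13,7)=1716, C(13,8)=1287
Sum=7007


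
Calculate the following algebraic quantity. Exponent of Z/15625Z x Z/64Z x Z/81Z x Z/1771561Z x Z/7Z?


Exponent = lcm of the cyclic orders; pairwise coprime => product.
5^6*2^6*3^4*11^6*7^1=15625*64*81*1771561*7=1004475087000000


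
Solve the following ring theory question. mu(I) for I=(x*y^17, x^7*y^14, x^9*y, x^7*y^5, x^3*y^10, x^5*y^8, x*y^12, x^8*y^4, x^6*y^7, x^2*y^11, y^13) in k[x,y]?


Remove redundant (divisible by others).
x^7*y^14 redundant.
x*y^17 redundant.
Min: x^9*y, x^8*y^4, x^7*y^5, x^6*y^7, x^5*y^8, x^3*y^10, x^2*y^11, x*y^12, y^13
Count=9


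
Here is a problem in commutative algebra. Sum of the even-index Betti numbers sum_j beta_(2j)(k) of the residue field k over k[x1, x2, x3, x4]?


Koszul resolution: beta_i(k)=C(n,i), n=4
sum_even C(4,i) = 2^(n-1) = 2^3 = 8


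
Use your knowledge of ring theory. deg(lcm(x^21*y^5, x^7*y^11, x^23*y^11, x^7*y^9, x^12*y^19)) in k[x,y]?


lcm = componentwise max:
x: max(21,7,23,7,12)=23
y: max(5,11,11,9,19)=19
Total=23+19=42


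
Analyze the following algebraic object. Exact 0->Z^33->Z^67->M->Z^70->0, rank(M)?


Alt sum=0:
(-1)^0*33 + (-1)^1*67 + (-1)^2*? + (-1)^3*70=0
rank(M)=104


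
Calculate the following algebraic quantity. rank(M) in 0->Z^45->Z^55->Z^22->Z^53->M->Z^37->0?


Alt sum=0:
(-1)^0*45 + (-1)^1*55 + (-1)^2*22 + (-1)^3*53 + (-1)^4*? + (-1)^5*37=0
rank(M)=78


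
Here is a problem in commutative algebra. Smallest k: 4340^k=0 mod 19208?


4340^k mod 19208:
k=1: 4340
k=2: 11760
k=3: 2744
k=4: 0
First zero at k = 4


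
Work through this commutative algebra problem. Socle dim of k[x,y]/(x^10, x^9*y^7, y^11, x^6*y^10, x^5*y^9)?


Socle = ann(m) = span of standard monomials u with x*u, y*u in I (staircase corners).
Redundant generators: x^6*y^10
Minimal generators: x^10, x^9*y^7, x^5*y^9, y^11
Corners: x^4y^10, x^8y^8, x^9y^6
Socle dim=3


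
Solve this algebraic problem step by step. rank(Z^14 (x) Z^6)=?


rank(M(x)N) = rank(M)*rank(N)
14*6 = 84


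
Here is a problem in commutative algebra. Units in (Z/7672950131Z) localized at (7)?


Local ring = Z/5764801Z.
phi(5764801) = 7^7*(7-1) = 4941258


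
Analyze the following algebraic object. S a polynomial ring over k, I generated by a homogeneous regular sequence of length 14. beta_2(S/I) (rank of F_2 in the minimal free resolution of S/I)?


Regular sequence => Koszul complex is the minimal free resolution.
Syz_1 minimally generated by Koszul relations f_i*e_j - f_j*e_i (i<j): mu(Syz_1) = beta_2 = C(m,2) = m(m-1)/2
m=14
14*13/2 = 91


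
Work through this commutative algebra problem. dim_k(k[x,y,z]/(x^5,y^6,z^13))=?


Basis: x^iy^jz^k, i<5,j<6,k<13
5*6*13=390


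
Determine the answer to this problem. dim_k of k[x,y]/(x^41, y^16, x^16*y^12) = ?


k[x,y]/I, I = (x^41, y^16, x^16*y^12)
Rect: 41x16=656. Corner: (41-16)x(16-12)=100.
dim = 656-100 = 556


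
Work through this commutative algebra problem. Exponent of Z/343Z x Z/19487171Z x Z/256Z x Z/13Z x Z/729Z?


Exponent = lcm of the cyclic orders; pairwise coprime => product.
7^3*11^7*2^8*13^1*3^6=343*19487171*256*13*729=16216374377339136


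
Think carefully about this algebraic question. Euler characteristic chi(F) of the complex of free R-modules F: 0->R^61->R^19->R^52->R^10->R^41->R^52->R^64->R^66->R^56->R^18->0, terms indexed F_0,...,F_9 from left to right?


chi = sum (-1)^i * rank:
(-1)^0*61=61
(-1)^1*19=-19
(-1)^2*52=52
(-1)^3*10=-10
(-1)^4*41=41
(-1)^5*52=-52
(-1)^6*64=64
(-1)^7*66=-66
(-1)^8*56=56
(-1)^9*18=-18
chi=109


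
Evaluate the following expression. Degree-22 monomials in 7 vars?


C(d+n-1,n-1)=C(28,6)=376740


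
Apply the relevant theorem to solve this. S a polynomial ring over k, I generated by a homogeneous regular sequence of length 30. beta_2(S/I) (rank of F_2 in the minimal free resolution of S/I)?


Regular sequence => Koszul complex is the minimal free resolution.
Syz_1 minimally generated by Koszul relations f_i*e_j - f_j*e_i (i<j): mu(Syz_1) = beta_2 = C(m,2) = m(m-1)/2
m=30
30*29/2 = 435


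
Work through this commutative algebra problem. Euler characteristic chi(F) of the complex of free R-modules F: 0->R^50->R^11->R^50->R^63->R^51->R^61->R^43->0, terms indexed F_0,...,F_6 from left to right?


chi = sum (-1)^i * rank:
(-1)^0*50=50
(-1)^1*11=-11
(-1)^2*50=50
(-1)^3*63=-63
(-1)^4*51=51
(-1)^5*61=-61
(-1)^6*43=43
chi=59


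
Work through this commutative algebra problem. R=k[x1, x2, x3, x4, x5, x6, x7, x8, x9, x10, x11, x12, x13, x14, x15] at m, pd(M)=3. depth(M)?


pd+depth=depth(R)=15
depth=15-3=12


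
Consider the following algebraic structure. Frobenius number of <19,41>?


gcd(19,41)=1 => F=ab-a-b=19*41-19-41=779-60=719


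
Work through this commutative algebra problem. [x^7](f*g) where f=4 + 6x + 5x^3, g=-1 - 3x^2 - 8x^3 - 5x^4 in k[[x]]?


[x^7] = sum a_i*b_j, i+j=7
  5*-5=-25
Sum=-25


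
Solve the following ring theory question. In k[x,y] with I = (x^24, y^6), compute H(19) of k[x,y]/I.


k[x,y], I = (x^24, y^6), d = 19
Need i < 24 and d-i < 6.
Range: 14 <= i <= 19.
H(19) = 6


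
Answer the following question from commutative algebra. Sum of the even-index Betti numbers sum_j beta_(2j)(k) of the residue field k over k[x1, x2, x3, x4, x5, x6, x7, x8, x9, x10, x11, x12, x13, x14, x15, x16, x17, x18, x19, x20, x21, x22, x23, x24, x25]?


Koszul resolution: beta_i(k)=C(n,i), n=25
sum_even C(25,i) = 2^(n-1) = 2^24 = 16777216


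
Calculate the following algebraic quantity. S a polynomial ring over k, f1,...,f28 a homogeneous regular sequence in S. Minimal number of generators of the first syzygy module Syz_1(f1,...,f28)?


Regular sequence => Koszul complex is the minimal free resolution.
Syz_1 minimally generated by Koszul relations f_i*e_j - f_j*e_i (i<j): mu(Syz_1) = beta_2 = C(m,2) = m(m-1)/2
m=28
28*27/2 = 378


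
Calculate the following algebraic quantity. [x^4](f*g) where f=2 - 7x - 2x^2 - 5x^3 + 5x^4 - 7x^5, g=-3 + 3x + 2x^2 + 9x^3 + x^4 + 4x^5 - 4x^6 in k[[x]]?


[x^4] = sum a_i*b_j, i+j=4
  2*1=2
  -7*9=-63
  -2*2=-4
  -5*3=-15
  5*-3=-15
Sum=-95


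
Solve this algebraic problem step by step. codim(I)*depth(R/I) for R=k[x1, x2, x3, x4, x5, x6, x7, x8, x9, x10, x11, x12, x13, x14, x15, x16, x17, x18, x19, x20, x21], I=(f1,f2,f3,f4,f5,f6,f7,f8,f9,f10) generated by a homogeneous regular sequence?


codim=10, depth=dim(R/I)=21-10=11
Product=10*11=110


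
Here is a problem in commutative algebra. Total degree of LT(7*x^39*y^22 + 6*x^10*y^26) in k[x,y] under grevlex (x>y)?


LT: 7*x^39*y^22
deg_x=39, deg_y=22
Total=39+22=61


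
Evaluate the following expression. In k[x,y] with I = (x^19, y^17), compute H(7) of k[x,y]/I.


k[x,y], I = (x^19, y^17), d = 7
Need i < 19 and d-i < 17.
Range: 0 <= i <= 7.
H(7) = 8


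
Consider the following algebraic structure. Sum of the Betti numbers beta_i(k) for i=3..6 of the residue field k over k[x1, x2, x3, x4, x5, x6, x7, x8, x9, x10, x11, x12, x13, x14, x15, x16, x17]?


Koszul resolution: beta_i(k)=C(n,i), n=17
C(17,3)=680, C(17,4)=2380, C(17,5)=6188, C(17,6)=12376
Sum=21624


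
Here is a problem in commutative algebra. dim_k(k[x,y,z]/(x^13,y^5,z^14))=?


Basis: x^iy^jz^k, i<13,j<5,k<14
13*5*14=910


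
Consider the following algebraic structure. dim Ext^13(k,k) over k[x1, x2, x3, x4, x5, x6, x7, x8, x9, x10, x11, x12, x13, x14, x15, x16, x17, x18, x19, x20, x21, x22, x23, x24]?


C(n,i)=C(24,13)=2496144


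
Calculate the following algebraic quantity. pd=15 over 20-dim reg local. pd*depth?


pd+depth=20
depth=20-15=5
pd*depth=15*5=75


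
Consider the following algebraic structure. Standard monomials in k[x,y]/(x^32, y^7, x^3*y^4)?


k[x,y]/I, I = (x^32, y^7, x^3*y^4)
Rect: 32x7=224. Corner: (32-3)x(7-4)=87.
dim = 224-87 = 137


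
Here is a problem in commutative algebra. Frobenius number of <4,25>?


gcd(4,25)=1 => F=ab-a-b=4*25-4-25=100-29=71


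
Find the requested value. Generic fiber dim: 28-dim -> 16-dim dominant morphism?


dim(fiber)=dim(X)-dim(Y)=28-16=12


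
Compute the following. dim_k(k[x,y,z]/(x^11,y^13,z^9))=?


Basis: x^iy^jz^k, i<11,j<13,k<9
11*13*9=1287


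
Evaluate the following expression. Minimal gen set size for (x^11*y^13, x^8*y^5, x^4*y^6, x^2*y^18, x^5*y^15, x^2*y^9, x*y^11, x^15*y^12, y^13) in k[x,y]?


Remove redundant (divisible by others).
x^2*y^18 redundant.
x^5*y^15 redundant.
x^11*y^13 redundant.
x^15*y^12 redundant.
Min: x^8*y^5, x^4*y^6, x^2*y^9, x*y^11, y^13
Count=5


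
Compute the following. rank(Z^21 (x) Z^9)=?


rank(M(x)N) = rank(M)*rank(N)
21*9 = 189


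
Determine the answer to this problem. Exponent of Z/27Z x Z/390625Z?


Exponent = lcm of the cyclic orders; pairwise coprime => product.
3^3*5^8=27*390625=10546875


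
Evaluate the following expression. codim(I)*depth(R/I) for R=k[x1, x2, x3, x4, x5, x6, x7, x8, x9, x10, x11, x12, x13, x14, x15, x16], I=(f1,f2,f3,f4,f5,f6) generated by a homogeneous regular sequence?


codim=6, depth=dim(R/I)=16-6=10
Product=6*10=60
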